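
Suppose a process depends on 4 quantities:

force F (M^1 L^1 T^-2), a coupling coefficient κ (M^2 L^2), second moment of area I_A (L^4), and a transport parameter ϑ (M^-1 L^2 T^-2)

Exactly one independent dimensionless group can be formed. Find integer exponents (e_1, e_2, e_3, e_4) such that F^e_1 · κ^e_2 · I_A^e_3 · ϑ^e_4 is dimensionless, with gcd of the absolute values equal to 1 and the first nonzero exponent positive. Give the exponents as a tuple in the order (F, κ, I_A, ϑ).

M: e_1·(1) + e_2·(2) + e_3·(0) + e_4·(-1) = 0
L: e_1·(1) + e_2·(2) + e_3·(4) + e_4·(2) = 0
T: e_1·(-2) + e_2·(0) + e_3·(0) + e_4·(-2) = 0
Solving this homogeneous linear system for the smallest-integer solution (first nonzero entry positive) gives (4, -4, 3, -4).

(4, -4, 3, -4)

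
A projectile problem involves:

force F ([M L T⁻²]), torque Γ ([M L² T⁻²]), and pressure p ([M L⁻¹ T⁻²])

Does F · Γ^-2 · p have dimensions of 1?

no

Sum the exponent of each base dimension across the product:
  M: [F]_M − 2·[Γ]_M + [p]_M = (1) − 2·(1) + (1) = 0
  L: [F]_L − 2·[Γ]_L + [p]_L = (1) − 2·(2) + (-1) = -4
  T: [F]_T − 2·[Γ]_T + [p]_T = (-2) − 2·(-2) + (-2) = 0
Net dimensions [L⁻⁴] ≠ [1] — not dimensionless.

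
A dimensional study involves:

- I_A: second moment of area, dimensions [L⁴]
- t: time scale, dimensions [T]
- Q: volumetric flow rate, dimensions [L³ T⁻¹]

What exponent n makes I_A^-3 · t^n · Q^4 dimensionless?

4

Balance the T exponent: (1)·n from t, plus −3·(0) + 4·(-1) = -4 from the rest, must sum to zero.
n − 4 = 0, so n = 4.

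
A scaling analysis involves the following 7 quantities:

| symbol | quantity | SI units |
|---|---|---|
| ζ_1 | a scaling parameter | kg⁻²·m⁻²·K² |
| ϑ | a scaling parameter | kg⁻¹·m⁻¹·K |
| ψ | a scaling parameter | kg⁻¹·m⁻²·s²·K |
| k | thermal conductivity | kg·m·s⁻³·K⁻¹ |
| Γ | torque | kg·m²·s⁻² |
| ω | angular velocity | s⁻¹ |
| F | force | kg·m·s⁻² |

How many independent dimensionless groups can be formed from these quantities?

There are 7 variables and 4 base dimensions (M, L, T, Θ).
The dimension matrix has rank 4.
Independent dimensionless groups: 7 − 4 = 3.

3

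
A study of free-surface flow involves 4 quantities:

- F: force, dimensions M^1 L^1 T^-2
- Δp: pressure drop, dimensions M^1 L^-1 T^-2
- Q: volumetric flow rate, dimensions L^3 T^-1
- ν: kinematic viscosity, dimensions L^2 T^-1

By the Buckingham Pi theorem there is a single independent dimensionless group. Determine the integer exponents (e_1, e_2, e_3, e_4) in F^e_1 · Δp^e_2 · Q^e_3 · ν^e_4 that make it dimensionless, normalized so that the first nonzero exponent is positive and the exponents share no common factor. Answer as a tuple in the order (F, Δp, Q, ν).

M: e_1·(1) + e_2·(1) + e_3·(0) + e_4·(0) = 0
L: e_1·(1) + e_2·(-1) + e_3·(3) + e_4·(2) = 0
T: e_1·(-2) + e_2·(-2) + e_3·(-1) + e_4·(-1) = 0
Solving this homogeneous linear system for the smallest-integer solution (first nonzero entry positive) gives (1, -1, -2, 2).

(1, -1, -2, 2)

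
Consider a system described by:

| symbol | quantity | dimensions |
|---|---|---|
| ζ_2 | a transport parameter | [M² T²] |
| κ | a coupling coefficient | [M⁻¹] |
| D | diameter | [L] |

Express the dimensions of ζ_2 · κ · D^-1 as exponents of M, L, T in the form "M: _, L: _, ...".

Collect each base-dimension exponent across the product:
  M: (2) + (-1) − (0) = 1
  L: (0) + (0) − (1) = -1
  T: (2) + (0) − (0) = 2
So the dimensions are [M L⁻¹ T²].

M: 1, L: -1, T: 2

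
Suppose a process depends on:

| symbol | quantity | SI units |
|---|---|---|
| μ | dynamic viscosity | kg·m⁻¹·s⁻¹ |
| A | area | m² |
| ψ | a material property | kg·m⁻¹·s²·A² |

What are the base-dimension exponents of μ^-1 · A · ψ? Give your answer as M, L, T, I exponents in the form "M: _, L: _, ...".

M: 0, L: 2, T: 3, I: 2

Collect each base-dimension exponent across the product:
  M: −(1) + (0) + (1) = 0
  L: −(-1) + (2) + (-1) = 2
  T: −(-1) + (0) + (2) = 3
  I: −(0) + (0) + (2) = 2
So the dimensions are [L² T³ I²].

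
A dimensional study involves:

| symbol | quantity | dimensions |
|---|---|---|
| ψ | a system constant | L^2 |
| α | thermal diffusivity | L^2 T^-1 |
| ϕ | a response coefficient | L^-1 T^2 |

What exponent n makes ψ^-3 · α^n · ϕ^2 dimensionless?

4

Balance the L exponent: (2)·n from α, plus −3·(2) + 2·(-1) = -8 from the rest, must sum to zero.
2n − 8 = 0, so n = 4.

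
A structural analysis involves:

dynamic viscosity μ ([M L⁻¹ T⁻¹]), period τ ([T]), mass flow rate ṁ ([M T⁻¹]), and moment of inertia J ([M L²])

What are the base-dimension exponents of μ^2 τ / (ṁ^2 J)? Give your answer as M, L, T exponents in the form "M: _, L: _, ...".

Collect each base-dimension exponent across the product:
  M: 2·(1) + (0) − 2·(1) − (1) = -1
  L: 2·(-1) + (0) − 2·(0) − (2) = -4
  T: 2·(-1) + (1) − 2·(-1) − (0) = 1
So the dimensions are [M⁻¹ L⁻⁴ T].

M: -1, L: -4, T: 1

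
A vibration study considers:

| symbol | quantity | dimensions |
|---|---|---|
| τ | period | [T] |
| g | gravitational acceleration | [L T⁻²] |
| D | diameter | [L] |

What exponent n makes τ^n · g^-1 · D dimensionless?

Balance the T exponent: (1)·n from τ, plus −(-2) + (0) = 2 from the rest, must sum to zero.
n + 2 = 0, so n = -2.

-2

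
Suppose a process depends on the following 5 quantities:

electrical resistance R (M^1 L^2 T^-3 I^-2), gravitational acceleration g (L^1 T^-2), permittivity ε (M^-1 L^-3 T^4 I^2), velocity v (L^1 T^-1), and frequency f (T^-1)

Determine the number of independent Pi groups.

2

There are 5 variables and 4 base dimensions (M, L, T, I).
The dimension matrix has rank 3 (less than 4: the dimension vectors are linearly dependent).
Independent dimensionless groups: 5 − 3 = 2.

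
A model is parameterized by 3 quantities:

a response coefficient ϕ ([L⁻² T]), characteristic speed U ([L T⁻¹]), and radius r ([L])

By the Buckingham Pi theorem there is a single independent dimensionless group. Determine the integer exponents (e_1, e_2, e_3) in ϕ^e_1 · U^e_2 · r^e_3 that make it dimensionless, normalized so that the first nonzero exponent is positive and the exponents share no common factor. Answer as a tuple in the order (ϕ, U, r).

(1, 1, 1)

L: e_1·(-2) + e_2·(1) + e_3·(1) = 0
T: e_1·(1) + e_2·(-1) + e_3·(0) = 0
Solving this homogeneous linear system for the smallest-integer solution (first nonzero entry positive) gives (1, 1, 1).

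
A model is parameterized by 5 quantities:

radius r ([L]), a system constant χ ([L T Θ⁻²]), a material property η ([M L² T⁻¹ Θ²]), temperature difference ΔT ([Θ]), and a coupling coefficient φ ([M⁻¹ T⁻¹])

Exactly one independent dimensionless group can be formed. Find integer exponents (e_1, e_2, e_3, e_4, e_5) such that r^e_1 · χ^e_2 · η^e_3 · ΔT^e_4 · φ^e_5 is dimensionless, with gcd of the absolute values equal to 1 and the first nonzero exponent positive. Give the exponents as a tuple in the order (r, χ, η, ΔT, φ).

M: e_1·(0) + e_2·(0) + e_3·(1) + e_4·(0) + e_5·(-1) = 0
L: e_1·(1) + e_2·(1) + e_3·(2) + e_4·(0) + e_5·(0) = 0
T: e_1·(0) + e_2·(1) + e_3·(-1) + e_4·(0) + e_5·(-1) = 0
Θ: e_1·(0) + e_2·(-2) + e_3·(2) + e_4·(1) + e_5·(0) = 0
Solving this homogeneous linear system for the smallest-integer solution (first nonzero entry positive) gives (4, -2, -1, -2, -1).

(4, -2, -1, -2, -1)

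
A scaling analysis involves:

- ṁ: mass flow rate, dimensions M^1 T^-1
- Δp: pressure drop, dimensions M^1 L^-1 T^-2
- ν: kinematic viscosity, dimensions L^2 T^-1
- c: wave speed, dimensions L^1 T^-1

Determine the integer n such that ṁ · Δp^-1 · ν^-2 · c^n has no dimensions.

Balance the L exponent: (1)·n from c, plus (0) − (-1) − 2·(2) = -3 from the rest, must sum to zero.
n − 3 = 0, so n = 3.

3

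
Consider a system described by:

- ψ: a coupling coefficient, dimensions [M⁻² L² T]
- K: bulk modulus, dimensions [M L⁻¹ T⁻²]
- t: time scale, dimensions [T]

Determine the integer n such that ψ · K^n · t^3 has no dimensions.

2

Balance the M exponent: (1)·n from K, plus (-2) + 3·(0) = -2 from the rest, must sum to zero.
n − 2 = 0, so n = 2.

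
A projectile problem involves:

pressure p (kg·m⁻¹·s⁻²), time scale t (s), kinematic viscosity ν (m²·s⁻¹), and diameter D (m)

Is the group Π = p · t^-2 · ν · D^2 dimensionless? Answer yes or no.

no

Sum the exponent of each base dimension across the product:
  M: [p]_M − 2·[t]_M + [ν]_M + 2·[D]_M = (1) − 2·(0) + (0) + 2·(0) = 1
  L: [p]_L − 2·[t]_L + [ν]_L + 2·[D]_L = (-1) − 2·(0) + (2) + 2·(1) = 3
  T: [p]_T − 2·[t]_T + [ν]_T + 2·[D]_T = (-2) − 2·(1) + (-1) + 2·(0) = -5
Net dimensions [M L³ T⁻⁵] ≠ [1] — not dimensionless.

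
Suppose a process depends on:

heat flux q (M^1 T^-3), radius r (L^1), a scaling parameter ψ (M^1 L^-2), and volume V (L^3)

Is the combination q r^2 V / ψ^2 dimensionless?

Sum the exponent of each base dimension across the product:
  M: [q]_M + 2·[r]_M − 2·[ψ]_M + [V]_M = (1) + 2·(0) − 2·(1) + (0) = -1
  L: [q]_L + 2·[r]_L − 2·[ψ]_L + [V]_L = (0) + 2·(1) − 2·(-2) + (3) = 9
  T: [q]_T + 2·[r]_T − 2·[ψ]_T + [V]_T = (-3) + 2·(0) − 2·(0) + (0) = -3
Net dimensions [M⁻¹ L⁹ T⁻³] ≠ [1] — not dimensionless.

no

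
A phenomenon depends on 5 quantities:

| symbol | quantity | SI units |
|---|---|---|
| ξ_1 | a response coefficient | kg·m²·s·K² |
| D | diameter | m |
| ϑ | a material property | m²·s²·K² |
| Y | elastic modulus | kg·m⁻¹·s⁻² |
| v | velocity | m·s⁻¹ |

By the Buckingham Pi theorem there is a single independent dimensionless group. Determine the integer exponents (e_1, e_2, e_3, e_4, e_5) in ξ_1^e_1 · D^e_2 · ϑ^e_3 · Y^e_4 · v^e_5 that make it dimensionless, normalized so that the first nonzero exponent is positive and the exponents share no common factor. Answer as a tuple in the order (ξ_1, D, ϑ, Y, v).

M: e_1·(1) + e_2·(0) + e_3·(0) + e_4·(1) + e_5·(0) = 0
L: e_1·(2) + e_2·(1) + e_3·(2) + e_4·(-1) + e_5·(1) = 0
T: e_1·(1) + e_2·(0) + e_3·(2) + e_4·(-2) + e_5·(-1) = 0
Θ: e_1·(2) + e_2·(0) + e_3·(2) + e_4·(0) + e_5·(0) = 0
Solving this homogeneous linear system for the smallest-integer solution (first nonzero entry positive) gives (1, -2, -1, -1, 1).

(1, -2, -1, -1, 1)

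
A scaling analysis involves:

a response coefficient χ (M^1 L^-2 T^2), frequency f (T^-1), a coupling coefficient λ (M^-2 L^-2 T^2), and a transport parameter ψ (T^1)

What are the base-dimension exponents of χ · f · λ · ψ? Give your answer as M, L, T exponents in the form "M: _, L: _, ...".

Collect each base-dimension exponent across the product:
  M: (1) + (0) + (-2) + (0) = -1
  L: (-2) + (0) + (-2) + (0) = -4
  T: (2) + (-1) + (2) + (1) = 4
So the dimensions are [M⁻¹ L⁻⁴ T⁴].

M: -1, L: -4, T: 4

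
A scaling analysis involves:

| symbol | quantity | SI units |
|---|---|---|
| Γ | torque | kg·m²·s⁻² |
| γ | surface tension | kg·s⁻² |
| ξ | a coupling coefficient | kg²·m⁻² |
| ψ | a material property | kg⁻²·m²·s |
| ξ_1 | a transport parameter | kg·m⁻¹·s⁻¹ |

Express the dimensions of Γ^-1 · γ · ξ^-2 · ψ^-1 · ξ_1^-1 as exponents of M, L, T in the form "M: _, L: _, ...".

M: -3, L: 1, T: 0

Collect each base-dimension exponent across the product:
  M: −(1) + (1) − 2·(2) − (-2) − (1) = -3
  L: −(2) + (0) − 2·(-2) − (2) − (-1) = 1
  T: −(-2) + (-2) − 2·(0) − (1) − (-1) = 0
So the dimensions are [M⁻³ L].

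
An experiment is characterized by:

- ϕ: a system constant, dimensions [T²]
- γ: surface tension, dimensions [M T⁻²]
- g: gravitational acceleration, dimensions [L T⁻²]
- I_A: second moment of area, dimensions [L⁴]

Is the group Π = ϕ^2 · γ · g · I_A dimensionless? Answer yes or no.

no

Sum the exponent of each base dimension across the product:
  M: 2·[ϕ]_M + [γ]_M + [g]_M + [I_A]_M = 2·(0) + (1) + (0) + (0) = 1
  L: 2·[ϕ]_L + [γ]_L + [g]_L + [I_A]_L = 2·(0) + (0) + (1) + (4) = 5
  T: 2·[ϕ]_T + [γ]_T + [g]_T + [I_A]_T = 2·(2) + (-2) + (-2) + (0) = 0
Net dimensions [M L⁵] ≠ [1] — not dimensionless.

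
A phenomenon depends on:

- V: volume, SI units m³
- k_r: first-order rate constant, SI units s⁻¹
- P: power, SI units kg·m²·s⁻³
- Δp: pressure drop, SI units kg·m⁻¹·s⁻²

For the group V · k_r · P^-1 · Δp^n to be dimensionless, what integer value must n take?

Balance the M exponent: (1)·n from Δp, plus (0) + (0) − (1) = -1 from the rest, must sum to zero.
n − 1 = 0, so n = 1.

1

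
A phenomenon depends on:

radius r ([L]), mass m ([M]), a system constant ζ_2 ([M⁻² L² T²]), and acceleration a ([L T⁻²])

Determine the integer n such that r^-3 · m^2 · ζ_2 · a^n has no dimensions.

Balance the L exponent: (1)·n from a, plus −3·(1) + 2·(0) + (2) = -1 from the rest, must sum to zero.
n − 1 = 0, so n = 1.

1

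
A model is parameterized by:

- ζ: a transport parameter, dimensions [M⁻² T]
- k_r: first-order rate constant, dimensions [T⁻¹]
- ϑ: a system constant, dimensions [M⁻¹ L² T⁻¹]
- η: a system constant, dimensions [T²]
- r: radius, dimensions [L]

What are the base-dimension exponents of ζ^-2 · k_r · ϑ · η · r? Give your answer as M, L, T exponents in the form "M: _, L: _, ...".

M: 3, L: 3, T: -2

Collect each base-dimension exponent across the product:
  M: −2·(-2) + (0) + (-1) + (0) + (0) = 3
  L: −2·(0) + (0) + (2) + (0) + (1) = 3
  T: −2·(1) + (-1) + (-1) + (2) + (0) = -2
So the dimensions are [M³ L³ T⁻²].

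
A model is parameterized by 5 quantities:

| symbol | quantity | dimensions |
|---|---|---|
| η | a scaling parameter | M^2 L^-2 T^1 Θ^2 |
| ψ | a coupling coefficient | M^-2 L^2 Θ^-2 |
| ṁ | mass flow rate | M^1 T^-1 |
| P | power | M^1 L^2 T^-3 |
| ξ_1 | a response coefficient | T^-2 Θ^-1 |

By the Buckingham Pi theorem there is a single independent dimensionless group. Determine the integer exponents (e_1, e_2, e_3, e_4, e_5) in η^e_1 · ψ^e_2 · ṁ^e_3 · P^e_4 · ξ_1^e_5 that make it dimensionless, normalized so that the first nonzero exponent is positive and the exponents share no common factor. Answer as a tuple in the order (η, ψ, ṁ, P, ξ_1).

M: e_1·(2) + e_2·(-2) + e_3·(1) + e_4·(1) + e_5·(0) = 0
L: e_1·(-2) + e_2·(2) + e_3·(0) + e_4·(2) + e_5·(0) = 0
T: e_1·(1) + e_2·(0) + e_3·(-1) + e_4·(-3) + e_5·(-2) = 0
Θ: e_1·(2) + e_2·(-2) + e_3·(0) + e_4·(0) + e_5·(-1) = 0
Solving this homogeneous linear system for the smallest-integer solution (first nonzero entry positive) gives (4, 3, -3, 1, 2).

(4, 3, -3, 1, 2)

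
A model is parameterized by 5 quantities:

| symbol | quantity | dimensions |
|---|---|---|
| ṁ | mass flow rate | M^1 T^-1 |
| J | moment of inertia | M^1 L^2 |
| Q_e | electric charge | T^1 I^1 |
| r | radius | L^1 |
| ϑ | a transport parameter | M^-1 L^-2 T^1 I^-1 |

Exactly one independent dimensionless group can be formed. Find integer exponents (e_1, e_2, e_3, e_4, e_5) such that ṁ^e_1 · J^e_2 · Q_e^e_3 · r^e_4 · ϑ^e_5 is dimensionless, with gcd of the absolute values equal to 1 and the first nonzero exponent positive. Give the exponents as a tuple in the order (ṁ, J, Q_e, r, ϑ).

(2, -1, 1, 4, 1)

M: e_1·(1) + e_2·(1) + e_3·(0) + e_4·(0) + e_5·(-1) = 0
L: e_1·(0) + e_2·(2) + e_3·(0) + e_4·(1) + e_5·(-2) = 0
T: e_1·(-1) + e_2·(0) + e_3·(1) + e_4·(0) + e_5·(1) = 0
I: e_1·(0) + e_2·(0) + e_3·(1) + e_4·(0) + e_5·(-1) = 0
Solving this homogeneous linear system for the smallest-integer solution (first nonzero entry positive) gives (2, -1, 1, 4, 1).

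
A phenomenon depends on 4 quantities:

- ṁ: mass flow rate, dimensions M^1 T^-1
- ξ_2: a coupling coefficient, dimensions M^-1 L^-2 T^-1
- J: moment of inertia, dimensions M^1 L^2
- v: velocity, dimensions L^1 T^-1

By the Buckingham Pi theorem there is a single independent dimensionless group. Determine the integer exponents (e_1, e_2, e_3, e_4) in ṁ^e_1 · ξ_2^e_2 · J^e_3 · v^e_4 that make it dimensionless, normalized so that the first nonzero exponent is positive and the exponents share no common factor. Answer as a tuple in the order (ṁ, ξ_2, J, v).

M: e_1·(1) + e_2·(-1) + e_3·(1) + e_4·(0) = 0
L: e_1·(0) + e_2·(-2) + e_3·(2) + e_4·(1) = 0
T: e_1·(-1) + e_2·(-1) + e_3·(0) + e_4·(-1) = 0
Solving this homogeneous linear system for the smallest-integer solution (first nonzero entry positive) gives (1, -3, -4, 2).

(1, -3, -4, 2)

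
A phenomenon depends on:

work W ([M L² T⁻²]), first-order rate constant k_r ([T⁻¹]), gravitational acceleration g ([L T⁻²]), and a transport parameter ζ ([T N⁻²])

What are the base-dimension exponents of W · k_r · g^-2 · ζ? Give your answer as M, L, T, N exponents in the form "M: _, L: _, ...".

Collect each base-dimension exponent across the product:
  M: (1) + (0) − 2·(0) + (0) = 1
  L: (2) + (0) − 2·(1) + (0) = 0
  T: (-2) + (-1) − 2·(-2) + (1) = 2
  N: (0) + (0) − 2·(0) + (-2) = -2
So the dimensions are [M T² N⁻²].

M: 1, L: 0, T: 2, N: -2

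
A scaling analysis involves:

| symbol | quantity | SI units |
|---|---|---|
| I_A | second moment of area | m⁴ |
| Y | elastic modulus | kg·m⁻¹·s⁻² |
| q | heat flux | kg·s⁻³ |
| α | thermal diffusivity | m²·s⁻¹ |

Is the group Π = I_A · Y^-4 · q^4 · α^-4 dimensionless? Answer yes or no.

yes

Sum the exponent of each base dimension across the product:
  M: [I_A]_M − 4·[Y]_M + 4·[q]_M − 4·[α]_M = (0) − 4·(1) + 4·(1) − 4·(0) = 0
  L: [I_A]_L − 4·[Y]_L + 4·[q]_L − 4·[α]_L = (4) − 4·(-1) + 4·(0) − 4·(2) = 0
  T: [I_A]_T − 4·[Y]_T + 4·[q]_T − 4·[α]_T = (0) − 4·(-2) + 4·(-3) − 4·(-1) = 0
  N: [I_A]_N − 4·[Y]_N + 4·[q]_N − 4·[α]_N = (0) − 4·(0) + 4·(0) − 4·(0) = 0
All base exponents vanish — dimensionless.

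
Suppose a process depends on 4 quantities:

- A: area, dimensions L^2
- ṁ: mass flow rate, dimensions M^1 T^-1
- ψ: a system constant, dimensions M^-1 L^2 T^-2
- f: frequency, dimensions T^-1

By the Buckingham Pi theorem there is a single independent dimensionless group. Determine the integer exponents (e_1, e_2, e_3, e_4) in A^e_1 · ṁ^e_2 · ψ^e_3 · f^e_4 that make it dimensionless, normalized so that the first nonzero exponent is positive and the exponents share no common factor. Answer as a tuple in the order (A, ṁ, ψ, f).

(1, -1, -1, 3)

M: e_1·(0) + e_2·(1) + e_3·(-1) + e_4·(0) = 0
L: e_1·(2) + e_2·(0) + e_3·(2) + e_4·(0) = 0
T: e_1·(0) + e_2·(-1) + e_3·(-2) + e_4·(-1) = 0
Solving this homogeneous linear system for the smallest-integer solution (first nonzero entry positive) gives (1, -1, -1, 3).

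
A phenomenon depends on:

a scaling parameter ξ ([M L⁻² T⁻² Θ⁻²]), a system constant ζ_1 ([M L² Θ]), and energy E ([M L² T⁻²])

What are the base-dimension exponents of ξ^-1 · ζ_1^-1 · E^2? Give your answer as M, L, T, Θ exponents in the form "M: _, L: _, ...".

M: 0, L: 4, T: -2, Θ: 1

Collect each base-dimension exponent across the product:
  M: −(1) − (1) + 2·(1) = 0
  L: −(-2) − (2) + 2·(2) = 4
  T: −(-2) − (0) + 2·(-2) = -2
  Θ: −(-2) − (1) + 2·(0) = 1
So the dimensions are [L⁴ T⁻² Θ].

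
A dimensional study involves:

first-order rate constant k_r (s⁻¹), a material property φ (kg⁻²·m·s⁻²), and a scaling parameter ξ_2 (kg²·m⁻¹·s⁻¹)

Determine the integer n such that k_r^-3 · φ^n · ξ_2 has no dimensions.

Balance the M exponent: (-2)·n from φ, plus −3·(0) + (2) = 2 from the rest, must sum to zero.
-2n + 2 = 0, so n = 1.

1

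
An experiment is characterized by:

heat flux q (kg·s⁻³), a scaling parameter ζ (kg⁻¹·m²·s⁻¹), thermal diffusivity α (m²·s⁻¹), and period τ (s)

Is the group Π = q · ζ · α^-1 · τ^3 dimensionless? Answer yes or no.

yes

Sum the exponent of each base dimension across the product:
  M: [q]_M + [ζ]_M − [α]_M + 3·[τ]_M = (1) + (-1) − (0) + 3·(0) = 0
  L: [q]_L + [ζ]_L − [α]_L + 3·[τ]_L = (0) + (2) − (2) + 3·(0) = 0
  T: [q]_T + [ζ]_T − [α]_T + 3·[τ]_T = (-3) + (-1) − (-1) + 3·(1) = 0
All base exponents vanish — dimensionless.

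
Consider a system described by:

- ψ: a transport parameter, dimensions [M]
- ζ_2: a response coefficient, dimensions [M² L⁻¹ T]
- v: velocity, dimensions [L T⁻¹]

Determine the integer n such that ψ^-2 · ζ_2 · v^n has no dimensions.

Balance the L exponent: (1)·n from v, plus −2·(0) + (-1) = -1 from the rest, must sum to zero.
n − 1 = 0, so n = 1.

1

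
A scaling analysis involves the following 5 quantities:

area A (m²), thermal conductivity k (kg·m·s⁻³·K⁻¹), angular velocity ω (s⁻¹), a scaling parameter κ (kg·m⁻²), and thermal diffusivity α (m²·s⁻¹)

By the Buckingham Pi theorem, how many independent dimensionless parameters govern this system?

1

There are 5 variables and 4 base dimensions (M, L, T, Θ).
The dimension matrix has rank 4.
Independent dimensionless groups: 5 − 4 = 1.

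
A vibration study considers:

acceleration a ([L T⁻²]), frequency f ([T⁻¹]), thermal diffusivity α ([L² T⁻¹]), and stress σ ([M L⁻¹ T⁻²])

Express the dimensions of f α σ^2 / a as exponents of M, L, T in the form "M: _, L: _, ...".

Collect each base-dimension exponent across the product:
  M: −(0) + (0) + (0) + 2·(1) = 2
  L: −(1) + (0) + (2) + 2·(-1) = -1
  T: −(-2) + (-1) + (-1) + 2·(-2) = -4
So the dimensions are [M² L⁻¹ T⁻⁴].

M: 2, L: -1, T: -4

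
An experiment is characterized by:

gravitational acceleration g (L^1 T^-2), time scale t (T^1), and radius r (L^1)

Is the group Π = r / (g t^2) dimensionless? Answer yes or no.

Sum the exponent of each base dimension across the product:
  M: −[g]_M − 2·[t]_M + [r]_M = −(0) − 2·(0) + (0) = 0
  L: −[g]_L − 2·[t]_L + [r]_L = −(1) − 2·(0) + (1) = 0
  T: −[g]_T − 2·[t]_T + [r]_T = −(-2) − 2·(1) + (0) = 0
  Θ: −[g]_Θ − 2·[t]_Θ + [r]_Θ = −(0) − 2·(0) + (0) = 0
All base exponents vanish — dimensionless.

yes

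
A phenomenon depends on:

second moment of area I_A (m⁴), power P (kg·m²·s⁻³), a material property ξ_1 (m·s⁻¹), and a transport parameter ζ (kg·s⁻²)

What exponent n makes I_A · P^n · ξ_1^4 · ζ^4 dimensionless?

-4

Balance the M exponent: (1)·n from P, plus (0) + 4·(0) + 4·(1) = 4 from the rest, must sum to zero.
n + 4 = 0, so n = -4.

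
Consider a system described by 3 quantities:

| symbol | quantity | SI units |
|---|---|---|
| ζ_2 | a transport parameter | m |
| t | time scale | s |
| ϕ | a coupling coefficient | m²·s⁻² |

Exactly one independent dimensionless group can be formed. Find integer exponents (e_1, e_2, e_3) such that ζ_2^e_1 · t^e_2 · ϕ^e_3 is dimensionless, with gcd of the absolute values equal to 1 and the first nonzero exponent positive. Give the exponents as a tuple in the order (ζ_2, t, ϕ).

(2, -2, -1)

L: e_1·(1) + e_2·(0) + e_3·(2) = 0
T: e_1·(0) + e_2·(1) + e_3·(-2) = 0
Solving this homogeneous linear system for the smallest-integer solution (first nonzero entry positive) gives (2, -2, -1).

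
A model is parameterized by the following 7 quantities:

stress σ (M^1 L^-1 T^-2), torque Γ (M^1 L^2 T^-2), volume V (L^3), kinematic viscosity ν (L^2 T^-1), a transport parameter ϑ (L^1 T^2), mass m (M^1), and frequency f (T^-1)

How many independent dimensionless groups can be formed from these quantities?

There are 7 variables and 3 base dimensions (M, L, T).
The dimension matrix has rank 3.
Independent dimensionless groups: 7 − 3 = 4.

4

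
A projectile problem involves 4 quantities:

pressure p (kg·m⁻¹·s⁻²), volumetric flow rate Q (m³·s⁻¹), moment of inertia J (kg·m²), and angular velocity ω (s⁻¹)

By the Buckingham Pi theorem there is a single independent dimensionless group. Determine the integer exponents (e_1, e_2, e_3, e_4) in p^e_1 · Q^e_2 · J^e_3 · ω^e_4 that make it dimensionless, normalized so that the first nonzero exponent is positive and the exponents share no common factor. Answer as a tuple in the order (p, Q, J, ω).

(1, 1, -1, -3)

M: e_1·(1) + e_2·(0) + e_3·(1) + e_4·(0) = 0
L: e_1·(-1) + e_2·(3) + e_3·(2) + e_4·(0) = 0
T: e_1·(-2) + e_2·(-1) + e_3·(0) + e_4·(-1) = 0
Solving this homogeneous linear system for the smallest-integer solution (first nonzero entry positive) gives (1, 1, -1, -3).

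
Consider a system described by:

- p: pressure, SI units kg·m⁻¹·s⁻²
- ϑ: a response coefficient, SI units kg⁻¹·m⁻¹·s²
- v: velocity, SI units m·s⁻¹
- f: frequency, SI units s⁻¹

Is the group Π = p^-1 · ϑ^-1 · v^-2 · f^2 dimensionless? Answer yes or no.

yes

Sum the exponent of each base dimension across the product:
  M: −[p]_M − [ϑ]_M − 2·[v]_M + 2·[f]_M = −(1) − (-1) − 2·(0) + 2·(0) = 0
  L: −[p]_L − [ϑ]_L − 2·[v]_L + 2·[f]_L = −(-1) − (-1) − 2·(1) + 2·(0) = 0
  T: −[p]_T − [ϑ]_T − 2·[v]_T + 2·[f]_T = −(-2) − (2) − 2·(-1) + 2·(-1) = 0
  Θ: −[p]_Θ − [ϑ]_Θ − 2·[v]_Θ + 2·[f]_Θ = −(0) − (0) − 2·(0) + 2·(0) = 0
All base exponents vanish — dimensionless.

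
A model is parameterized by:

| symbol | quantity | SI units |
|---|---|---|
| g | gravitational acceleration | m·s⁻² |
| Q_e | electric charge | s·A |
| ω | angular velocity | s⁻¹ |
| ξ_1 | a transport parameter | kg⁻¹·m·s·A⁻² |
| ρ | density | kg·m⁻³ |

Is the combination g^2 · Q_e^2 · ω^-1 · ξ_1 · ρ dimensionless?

Sum the exponent of each base dimension across the product:
  M: 2·[g]_M + 2·[Q_e]_M − [ω]_M + [ξ_1]_M + [ρ]_M = 2·(0) + 2·(0) − (0) + (-1) + (1) = 0
  L: 2·[g]_L + 2·[Q_e]_L − [ω]_L + [ξ_1]_L + [ρ]_L = 2·(1) + 2·(0) − (0) + (1) + (-3) = 0
  T: 2·[g]_T + 2·[Q_e]_T − [ω]_T + [ξ_1]_T + [ρ]_T = 2·(-2) + 2·(1) − (-1) + (1) + (0) = 0
  I: 2·[g]_I + 2·[Q_e]_I − [ω]_I + [ξ_1]_I + [ρ]_I = 2·(0) + 2·(1) − (0) + (-2) + (0) = 0
All base exponents vanish — dimensionless.

yes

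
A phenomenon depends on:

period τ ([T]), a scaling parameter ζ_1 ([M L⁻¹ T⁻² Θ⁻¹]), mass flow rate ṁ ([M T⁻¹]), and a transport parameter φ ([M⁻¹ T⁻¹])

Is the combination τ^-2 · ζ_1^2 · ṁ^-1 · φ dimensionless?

Sum the exponent of each base dimension across the product:
  M: −2·[τ]_M + 2·[ζ_1]_M − [ṁ]_M + [φ]_M = −2·(0) + 2·(1) − (1) + (-1) = 0
  L: −2·[τ]_L + 2·[ζ_1]_L − [ṁ]_L + [φ]_L = −2·(0) + 2·(-1) − (0) + (0) = -2
  T: −2·[τ]_T + 2·[ζ_1]_T − [ṁ]_T + [φ]_T = −2·(1) + 2·(-2) − (-1) + (-1) = -6
  Θ: −2·[τ]_Θ + 2·[ζ_1]_Θ − [ṁ]_Θ + [φ]_Θ = −2·(0) + 2·(-1) − (0) + (0) = -2
Net dimensions [L⁻² T⁻⁶ Θ⁻²] ≠ [1] — not dimensionless.

no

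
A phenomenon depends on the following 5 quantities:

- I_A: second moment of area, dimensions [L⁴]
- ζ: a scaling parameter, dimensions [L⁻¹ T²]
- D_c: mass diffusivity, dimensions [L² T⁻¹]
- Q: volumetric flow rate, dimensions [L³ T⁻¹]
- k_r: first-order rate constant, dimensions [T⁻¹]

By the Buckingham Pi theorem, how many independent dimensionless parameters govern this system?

3

There are 5 variables and 2 base dimensions (L, T).
The dimension matrix has rank 2.
Independent dimensionless groups: 5 − 2 = 3.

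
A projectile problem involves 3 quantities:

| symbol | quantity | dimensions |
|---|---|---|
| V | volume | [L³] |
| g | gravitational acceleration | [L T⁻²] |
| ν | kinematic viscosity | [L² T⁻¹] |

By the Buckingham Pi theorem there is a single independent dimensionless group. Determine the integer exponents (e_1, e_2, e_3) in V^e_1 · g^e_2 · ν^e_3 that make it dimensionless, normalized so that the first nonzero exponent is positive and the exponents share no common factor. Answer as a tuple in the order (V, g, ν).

L: e_1·(3) + e_2·(1) + e_3·(2) = 0
T: e_1·(0) + e_2·(-2) + e_3·(-1) = 0
Solving this homogeneous linear system for the smallest-integer solution (first nonzero entry positive) gives (1, 1, -2).

(1, 1, -2)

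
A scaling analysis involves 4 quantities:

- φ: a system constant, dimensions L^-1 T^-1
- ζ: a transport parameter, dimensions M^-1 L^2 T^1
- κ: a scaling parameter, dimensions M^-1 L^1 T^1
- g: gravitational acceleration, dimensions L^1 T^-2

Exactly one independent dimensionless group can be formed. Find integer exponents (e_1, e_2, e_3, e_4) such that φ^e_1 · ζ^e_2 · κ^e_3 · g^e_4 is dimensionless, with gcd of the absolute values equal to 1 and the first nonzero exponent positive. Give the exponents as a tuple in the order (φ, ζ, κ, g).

M: e_1·(0) + e_2·(-1) + e_3·(-1) + e_4·(0) = 0
L: e_1·(-1) + e_2·(2) + e_3·(1) + e_4·(1) = 0
T: e_1·(-1) + e_2·(1) + e_3·(1) + e_4·(-2) = 0
Solving this homogeneous linear system for the smallest-integer solution (first nonzero entry positive) gives (2, 3, -3, -1).

(2, 3, -3, -1)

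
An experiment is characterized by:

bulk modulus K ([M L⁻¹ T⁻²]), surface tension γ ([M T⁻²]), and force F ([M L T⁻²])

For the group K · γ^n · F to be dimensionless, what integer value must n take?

Balance the M exponent: (1)·n from γ, plus (1) + (1) = 2 from the rest, must sum to zero.
n + 2 = 0, so n = -2.

-2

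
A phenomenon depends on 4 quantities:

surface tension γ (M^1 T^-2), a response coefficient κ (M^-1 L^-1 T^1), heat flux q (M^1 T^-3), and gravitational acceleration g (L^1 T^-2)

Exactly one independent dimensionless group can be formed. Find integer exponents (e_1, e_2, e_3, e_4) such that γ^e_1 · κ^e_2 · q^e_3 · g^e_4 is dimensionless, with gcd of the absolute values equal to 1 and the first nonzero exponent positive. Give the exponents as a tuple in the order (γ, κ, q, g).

M: e_1·(1) + e_2·(-1) + e_3·(1) + e_4·(0) = 0
L: e_1·(0) + e_2·(-1) + e_3·(0) + e_4·(1) = 0
T: e_1·(-2) + e_2·(1) + e_3·(-3) + e_4·(-2) = 0
Solving this homogeneous linear system for the smallest-integer solution (first nonzero entry positive) gives (4, 1, -3, 1).

(4, 1, -3, 1)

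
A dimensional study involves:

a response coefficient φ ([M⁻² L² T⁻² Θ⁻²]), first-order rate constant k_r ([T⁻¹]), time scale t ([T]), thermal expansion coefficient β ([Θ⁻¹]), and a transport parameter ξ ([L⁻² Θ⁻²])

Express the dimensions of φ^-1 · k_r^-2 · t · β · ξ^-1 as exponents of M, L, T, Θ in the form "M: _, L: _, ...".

Collect each base-dimension exponent across the product:
  M: −(-2) − 2·(0) + (0) + (0) − (0) = 2
  L: −(2) − 2·(0) + (0) + (0) − (-2) = 0
  T: −(-2) − 2·(-1) + (1) + (0) − (0) = 5
  Θ: −(-2) − 2·(0) + (0) + (-1) − (-2) = 3
So the dimensions are [M² T⁵ Θ³].

M: 2, L: 0, T: 5, Θ: 3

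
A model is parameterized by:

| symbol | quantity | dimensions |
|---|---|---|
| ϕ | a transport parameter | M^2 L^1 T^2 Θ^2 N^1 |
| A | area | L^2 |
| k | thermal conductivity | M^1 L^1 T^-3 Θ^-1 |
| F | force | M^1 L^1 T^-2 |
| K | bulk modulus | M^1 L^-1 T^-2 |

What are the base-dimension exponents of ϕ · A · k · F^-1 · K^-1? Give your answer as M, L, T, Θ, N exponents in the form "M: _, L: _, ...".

Collect each base-dimension exponent across the product:
  M: (2) + (0) + (1) − (1) − (1) = 1
  L: (1) + (2) + (1) − (1) − (-1) = 4
  T: (2) + (0) + (-3) − (-2) − (-2) = 3
  Θ: (2) + (0) + (-1) − (0) − (0) = 1
  N: (1) + (0) + (0) − (0) − (0) = 1
So the dimensions are [M L⁴ T³ Θ N].

M: 1, L: 4, T: 3, Θ: 1, N: 1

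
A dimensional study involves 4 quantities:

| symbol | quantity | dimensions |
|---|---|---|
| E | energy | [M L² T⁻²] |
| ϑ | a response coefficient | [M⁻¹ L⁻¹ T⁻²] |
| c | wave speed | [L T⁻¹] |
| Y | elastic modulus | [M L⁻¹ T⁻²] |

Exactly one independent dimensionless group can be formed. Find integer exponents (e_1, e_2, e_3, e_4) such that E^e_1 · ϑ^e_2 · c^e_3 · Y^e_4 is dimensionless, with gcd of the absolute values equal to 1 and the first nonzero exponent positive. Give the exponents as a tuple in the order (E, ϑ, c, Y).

(2, 1, -4, -1)

M: e_1·(1) + e_2·(-1) + e_3·(0) + e_4·(1) = 0
L: e_1·(2) + e_2·(-1) + e_3·(1) + e_4·(-1) = 0
T: e_1·(-2) + e_2·(-2) + e_3·(-1) + e_4·(-2) = 0
Solving this homogeneous linear system for the smallest-integer solution (first nonzero entry positive) gives (2, 1, -4, -1).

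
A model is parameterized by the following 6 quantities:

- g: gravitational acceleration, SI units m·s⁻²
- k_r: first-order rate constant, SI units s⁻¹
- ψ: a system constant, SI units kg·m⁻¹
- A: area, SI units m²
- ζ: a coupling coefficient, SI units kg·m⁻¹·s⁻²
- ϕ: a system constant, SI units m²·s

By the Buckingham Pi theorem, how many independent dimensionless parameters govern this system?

There are 6 variables and 3 base dimensions (M, L, T).
The dimension matrix has rank 3.
Independent dimensionless groups: 6 − 3 = 3.

3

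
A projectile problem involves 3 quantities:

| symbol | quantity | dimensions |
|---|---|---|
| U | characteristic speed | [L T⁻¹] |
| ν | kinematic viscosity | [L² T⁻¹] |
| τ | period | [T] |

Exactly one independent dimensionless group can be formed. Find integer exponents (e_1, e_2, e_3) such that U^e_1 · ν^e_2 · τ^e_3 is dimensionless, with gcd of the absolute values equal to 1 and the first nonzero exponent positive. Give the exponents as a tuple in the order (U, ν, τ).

(2, -1, 1)

L: e_1·(1) + e_2·(2) + e_3·(0) = 0
T: e_1·(-1) + e_2·(-1) + e_3·(1) = 0
Solving this homogeneous linear system for the smallest-integer solution (first nonzero entry positive) gives (2, -1, 1).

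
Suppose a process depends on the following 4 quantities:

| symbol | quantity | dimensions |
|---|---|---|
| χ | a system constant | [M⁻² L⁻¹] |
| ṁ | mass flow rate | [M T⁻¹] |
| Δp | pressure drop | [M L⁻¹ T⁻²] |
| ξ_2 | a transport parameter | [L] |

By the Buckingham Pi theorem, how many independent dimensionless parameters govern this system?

There are 4 variables and 3 base dimensions (M, L, T).
The dimension matrix has rank 3.
Independent dimensionless groups: 4 − 3 = 1.

1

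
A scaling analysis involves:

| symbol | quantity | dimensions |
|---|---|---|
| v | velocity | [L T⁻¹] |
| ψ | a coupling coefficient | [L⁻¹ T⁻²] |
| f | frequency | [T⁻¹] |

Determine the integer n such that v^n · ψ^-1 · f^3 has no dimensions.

Balance the L exponent: (1)·n from v, plus −(-1) + 3·(0) = 1 from the rest, must sum to zero.
n + 1 = 0, so n = -1.

-1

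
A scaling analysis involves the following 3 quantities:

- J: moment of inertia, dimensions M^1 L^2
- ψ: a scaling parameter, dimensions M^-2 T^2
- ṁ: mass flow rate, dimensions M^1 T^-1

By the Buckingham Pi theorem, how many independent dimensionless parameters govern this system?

There are 3 variables and 3 base dimensions (M, L, T).
The dimension matrix has rank 2 (less than 3: the dimension vectors are linearly dependent).
Independent dimensionless groups: 3 − 2 = 1.

1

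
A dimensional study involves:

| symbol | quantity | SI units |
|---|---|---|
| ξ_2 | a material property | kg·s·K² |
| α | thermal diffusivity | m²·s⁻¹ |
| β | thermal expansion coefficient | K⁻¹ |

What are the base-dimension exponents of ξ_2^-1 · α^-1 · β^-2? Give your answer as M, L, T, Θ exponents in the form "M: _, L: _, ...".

M: -1, L: -2, T: 0, Θ: 0

Collect each base-dimension exponent across the product:
  M: −(1) − (0) − 2·(0) = -1
  L: −(0) − (2) − 2·(0) = -2
  T: −(1) − (-1) − 2·(0) = 0
  Θ: −(2) − (0) − 2·(-1) = 0
So the dimensions are [M⁻¹ L⁻²].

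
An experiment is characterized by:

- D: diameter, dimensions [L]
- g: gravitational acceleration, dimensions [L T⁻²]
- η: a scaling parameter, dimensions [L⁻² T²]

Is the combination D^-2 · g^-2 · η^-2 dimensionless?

yes

Sum the exponent of each base dimension across the product:
  L: −2·[D]_L − 2·[g]_L − 2·[η]_L = −2·(1) − 2·(1) − 2·(-2) = 0
  T: −2·[D]_T − 2·[g]_T − 2·[η]_T = −2·(0) − 2·(-2) − 2·(2) = 0
All base exponents vanish — dimensionless.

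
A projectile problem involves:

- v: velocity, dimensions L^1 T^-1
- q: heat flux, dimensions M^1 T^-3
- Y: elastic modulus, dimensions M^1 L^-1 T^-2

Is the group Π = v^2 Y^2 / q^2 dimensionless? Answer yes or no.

Sum the exponent of each base dimension across the product:
  M: 2·[v]_M − 2·[q]_M + 2·[Y]_M = 2·(0) − 2·(1) + 2·(1) = 0
  L: 2·[v]_L − 2·[q]_L + 2·[Y]_L = 2·(1) − 2·(0) + 2·(-1) = 0
  T: 2·[v]_T − 2·[q]_T + 2·[Y]_T = 2·(-1) − 2·(-3) + 2·(-2) = 0
All base exponents vanish — dimensionless.

yes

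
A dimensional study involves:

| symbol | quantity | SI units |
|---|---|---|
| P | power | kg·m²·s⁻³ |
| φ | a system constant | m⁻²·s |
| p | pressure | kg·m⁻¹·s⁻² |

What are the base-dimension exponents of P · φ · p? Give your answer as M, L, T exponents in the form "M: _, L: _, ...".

M: 2, L: -1, T: -4

Collect each base-dimension exponent across the product:
  M: (1) + (0) + (1) = 2
  L: (2) + (-2) + (-1) = -1
  T: (-3) + (1) + (-2) = -4
So the dimensions are [M² L⁻¹ T⁻⁴].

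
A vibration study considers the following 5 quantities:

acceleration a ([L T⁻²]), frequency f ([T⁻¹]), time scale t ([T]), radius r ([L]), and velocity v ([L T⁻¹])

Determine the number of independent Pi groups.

There are 5 variables and 2 base dimensions (L, T).
The dimension matrix has rank 2.
Independent dimensionless groups: 5 − 2 = 3.

3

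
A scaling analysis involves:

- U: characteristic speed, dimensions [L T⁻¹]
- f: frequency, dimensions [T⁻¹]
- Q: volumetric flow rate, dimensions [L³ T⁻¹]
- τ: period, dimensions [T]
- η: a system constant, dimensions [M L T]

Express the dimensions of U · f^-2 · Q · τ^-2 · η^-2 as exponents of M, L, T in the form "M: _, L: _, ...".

M: -2, L: 2, T: -4

Collect each base-dimension exponent across the product:
  M: (0) − 2·(0) + (0) − 2·(0) − 2·(1) = -2
  L: (1) − 2·(0) + (3) − 2·(0) − 2·(1) = 2
  T: (-1) − 2·(-1) + (-1) − 2·(1) − 2·(1) = -4
So the dimensions are [M⁻² L² T⁻⁴].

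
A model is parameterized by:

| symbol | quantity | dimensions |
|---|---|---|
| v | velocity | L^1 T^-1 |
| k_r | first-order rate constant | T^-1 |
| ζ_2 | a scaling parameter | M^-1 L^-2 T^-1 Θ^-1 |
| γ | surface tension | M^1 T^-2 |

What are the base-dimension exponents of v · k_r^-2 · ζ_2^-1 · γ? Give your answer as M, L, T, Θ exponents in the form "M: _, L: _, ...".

Collect each base-dimension exponent across the product:
  M: (0) − 2·(0) − (-1) + (1) = 2
  L: (1) − 2·(0) − (-2) + (0) = 3
  T: (-1) − 2·(-1) − (-1) + (-2) = 0
  Θ: (0) − 2·(0) − (-1) + (0) = 1
So the dimensions are [M² L³ Θ].

M: 2, L: 3, T: 0, Θ: 1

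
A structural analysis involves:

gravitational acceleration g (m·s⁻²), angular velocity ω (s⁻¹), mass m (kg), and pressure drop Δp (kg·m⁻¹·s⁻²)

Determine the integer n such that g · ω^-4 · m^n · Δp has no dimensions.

Balance the M exponent: (1)·n from m, plus (0) − 4·(0) + (1) = 1 from the rest, must sum to zero.
n + 1 = 0, so n = -1.

-1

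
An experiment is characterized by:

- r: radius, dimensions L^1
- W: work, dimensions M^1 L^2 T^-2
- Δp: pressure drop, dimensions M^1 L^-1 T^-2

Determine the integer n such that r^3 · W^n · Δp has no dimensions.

Balance the M exponent: (1)·n from W, plus 3·(0) + (1) = 1 from the rest, must sum to zero.
n + 1 = 0, so n = -1.

-1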